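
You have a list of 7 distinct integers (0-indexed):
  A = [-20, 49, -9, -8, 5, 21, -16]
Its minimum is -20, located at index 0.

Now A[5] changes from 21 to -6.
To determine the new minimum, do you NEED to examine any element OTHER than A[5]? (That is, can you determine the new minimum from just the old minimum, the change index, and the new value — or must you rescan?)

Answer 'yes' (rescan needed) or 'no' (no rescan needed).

Answer: no

Derivation:
Old min = -20 at index 0
Change at index 5: 21 -> -6
Index 5 was NOT the min. New min = min(-20, -6). No rescan of other elements needed.
Needs rescan: no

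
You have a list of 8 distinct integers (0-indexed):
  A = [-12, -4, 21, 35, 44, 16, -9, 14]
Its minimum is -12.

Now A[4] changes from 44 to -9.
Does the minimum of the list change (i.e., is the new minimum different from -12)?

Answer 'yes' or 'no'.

Old min = -12
Change: A[4] 44 -> -9
Changed element was NOT the min; min changes only if -9 < -12.
New min = -12; changed? no

Answer: no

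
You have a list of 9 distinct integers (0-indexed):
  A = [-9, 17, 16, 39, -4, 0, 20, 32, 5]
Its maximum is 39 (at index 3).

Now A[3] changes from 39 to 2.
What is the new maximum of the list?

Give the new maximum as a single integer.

Old max = 39 (at index 3)
Change: A[3] 39 -> 2
Changed element WAS the max -> may need rescan.
  Max of remaining elements: 32
  New max = max(2, 32) = 32

Answer: 32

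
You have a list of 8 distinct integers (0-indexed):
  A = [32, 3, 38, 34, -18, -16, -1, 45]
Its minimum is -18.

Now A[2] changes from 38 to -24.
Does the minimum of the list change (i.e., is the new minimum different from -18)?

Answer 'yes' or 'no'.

Old min = -18
Change: A[2] 38 -> -24
Changed element was NOT the min; min changes only if -24 < -18.
New min = -24; changed? yes

Answer: yes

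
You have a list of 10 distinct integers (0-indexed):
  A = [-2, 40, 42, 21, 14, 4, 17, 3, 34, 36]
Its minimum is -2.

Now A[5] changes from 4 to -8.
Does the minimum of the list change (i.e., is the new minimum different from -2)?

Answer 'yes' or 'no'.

Old min = -2
Change: A[5] 4 -> -8
Changed element was NOT the min; min changes only if -8 < -2.
New min = -8; changed? yes

Answer: yes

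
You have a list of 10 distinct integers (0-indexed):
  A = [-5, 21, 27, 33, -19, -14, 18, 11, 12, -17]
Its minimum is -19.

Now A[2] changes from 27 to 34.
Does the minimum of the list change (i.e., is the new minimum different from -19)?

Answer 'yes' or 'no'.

Old min = -19
Change: A[2] 27 -> 34
Changed element was NOT the min; min changes only if 34 < -19.
New min = -19; changed? no

Answer: no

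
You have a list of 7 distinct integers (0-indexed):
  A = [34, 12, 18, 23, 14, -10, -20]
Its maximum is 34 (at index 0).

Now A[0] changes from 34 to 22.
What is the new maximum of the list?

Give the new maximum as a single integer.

Old max = 34 (at index 0)
Change: A[0] 34 -> 22
Changed element WAS the max -> may need rescan.
  Max of remaining elements: 23
  New max = max(22, 23) = 23

Answer: 23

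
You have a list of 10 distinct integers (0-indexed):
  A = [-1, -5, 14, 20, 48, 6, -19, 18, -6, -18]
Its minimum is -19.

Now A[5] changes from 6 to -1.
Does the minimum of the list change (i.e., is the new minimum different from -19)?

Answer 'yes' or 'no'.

Answer: no

Derivation:
Old min = -19
Change: A[5] 6 -> -1
Changed element was NOT the min; min changes only if -1 < -19.
New min = -19; changed? no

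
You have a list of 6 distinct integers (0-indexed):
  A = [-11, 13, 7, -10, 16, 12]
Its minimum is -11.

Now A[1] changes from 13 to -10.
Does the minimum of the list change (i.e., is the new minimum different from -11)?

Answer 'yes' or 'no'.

Old min = -11
Change: A[1] 13 -> -10
Changed element was NOT the min; min changes only if -10 < -11.
New min = -11; changed? no

Answer: no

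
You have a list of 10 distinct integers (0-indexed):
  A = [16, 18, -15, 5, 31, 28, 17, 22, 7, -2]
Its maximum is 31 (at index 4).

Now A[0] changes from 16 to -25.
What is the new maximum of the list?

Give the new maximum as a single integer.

Old max = 31 (at index 4)
Change: A[0] 16 -> -25
Changed element was NOT the old max.
  New max = max(old_max, new_val) = max(31, -25) = 31

Answer: 31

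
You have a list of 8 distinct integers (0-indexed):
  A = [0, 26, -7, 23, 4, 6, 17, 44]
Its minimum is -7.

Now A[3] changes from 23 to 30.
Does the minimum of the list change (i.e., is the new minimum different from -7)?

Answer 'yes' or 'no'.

Old min = -7
Change: A[3] 23 -> 30
Changed element was NOT the min; min changes only if 30 < -7.
New min = -7; changed? no

Answer: no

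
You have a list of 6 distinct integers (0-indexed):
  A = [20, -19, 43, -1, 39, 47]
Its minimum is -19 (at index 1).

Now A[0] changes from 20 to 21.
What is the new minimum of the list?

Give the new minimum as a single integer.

Answer: -19

Derivation:
Old min = -19 (at index 1)
Change: A[0] 20 -> 21
Changed element was NOT the old min.
  New min = min(old_min, new_val) = min(-19, 21) = -19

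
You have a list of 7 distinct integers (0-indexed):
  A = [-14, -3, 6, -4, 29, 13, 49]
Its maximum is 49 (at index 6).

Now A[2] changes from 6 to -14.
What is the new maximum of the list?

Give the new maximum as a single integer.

Answer: 49

Derivation:
Old max = 49 (at index 6)
Change: A[2] 6 -> -14
Changed element was NOT the old max.
  New max = max(old_max, new_val) = max(49, -14) = 49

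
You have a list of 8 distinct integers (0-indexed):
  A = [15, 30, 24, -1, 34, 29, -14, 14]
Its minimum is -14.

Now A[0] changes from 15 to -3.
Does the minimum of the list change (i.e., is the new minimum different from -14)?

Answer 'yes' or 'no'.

Old min = -14
Change: A[0] 15 -> -3
Changed element was NOT the min; min changes only if -3 < -14.
New min = -14; changed? no

Answer: no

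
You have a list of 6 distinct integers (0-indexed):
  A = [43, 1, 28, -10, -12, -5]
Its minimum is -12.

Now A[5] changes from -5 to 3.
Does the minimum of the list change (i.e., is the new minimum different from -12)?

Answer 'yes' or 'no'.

Answer: no

Derivation:
Old min = -12
Change: A[5] -5 -> 3
Changed element was NOT the min; min changes only if 3 < -12.
New min = -12; changed? no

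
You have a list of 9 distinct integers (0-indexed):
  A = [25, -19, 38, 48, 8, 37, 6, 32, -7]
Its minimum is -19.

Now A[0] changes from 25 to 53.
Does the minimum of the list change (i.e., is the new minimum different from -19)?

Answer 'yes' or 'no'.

Old min = -19
Change: A[0] 25 -> 53
Changed element was NOT the min; min changes only if 53 < -19.
New min = -19; changed? no

Answer: no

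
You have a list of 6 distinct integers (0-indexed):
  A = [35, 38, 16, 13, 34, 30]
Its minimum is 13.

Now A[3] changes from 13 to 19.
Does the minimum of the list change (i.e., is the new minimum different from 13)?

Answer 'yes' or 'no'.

Answer: yes

Derivation:
Old min = 13
Change: A[3] 13 -> 19
Changed element was the min; new min must be rechecked.
New min = 16; changed? yes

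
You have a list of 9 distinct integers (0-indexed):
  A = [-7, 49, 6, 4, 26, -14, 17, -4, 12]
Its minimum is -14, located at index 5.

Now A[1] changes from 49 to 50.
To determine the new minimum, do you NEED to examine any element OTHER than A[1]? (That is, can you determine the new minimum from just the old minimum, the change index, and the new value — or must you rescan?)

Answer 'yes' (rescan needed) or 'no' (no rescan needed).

Old min = -14 at index 5
Change at index 1: 49 -> 50
Index 1 was NOT the min. New min = min(-14, 50). No rescan of other elements needed.
Needs rescan: no

Answer: no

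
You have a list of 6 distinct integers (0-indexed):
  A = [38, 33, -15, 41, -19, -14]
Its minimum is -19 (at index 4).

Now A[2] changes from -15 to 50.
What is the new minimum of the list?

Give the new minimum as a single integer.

Answer: -19

Derivation:
Old min = -19 (at index 4)
Change: A[2] -15 -> 50
Changed element was NOT the old min.
  New min = min(old_min, new_val) = min(-19, 50) = -19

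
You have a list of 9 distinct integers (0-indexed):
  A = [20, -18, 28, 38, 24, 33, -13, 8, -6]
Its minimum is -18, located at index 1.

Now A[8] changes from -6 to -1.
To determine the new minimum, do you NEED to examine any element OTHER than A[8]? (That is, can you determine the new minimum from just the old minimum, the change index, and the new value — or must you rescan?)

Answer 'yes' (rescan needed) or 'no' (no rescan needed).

Old min = -18 at index 1
Change at index 8: -6 -> -1
Index 8 was NOT the min. New min = min(-18, -1). No rescan of other elements needed.
Needs rescan: no

Answer: no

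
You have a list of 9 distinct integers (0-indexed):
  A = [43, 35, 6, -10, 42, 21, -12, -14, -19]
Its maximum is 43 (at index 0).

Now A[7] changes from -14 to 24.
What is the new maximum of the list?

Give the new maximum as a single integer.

Answer: 43

Derivation:
Old max = 43 (at index 0)
Change: A[7] -14 -> 24
Changed element was NOT the old max.
  New max = max(old_max, new_val) = max(43, 24) = 43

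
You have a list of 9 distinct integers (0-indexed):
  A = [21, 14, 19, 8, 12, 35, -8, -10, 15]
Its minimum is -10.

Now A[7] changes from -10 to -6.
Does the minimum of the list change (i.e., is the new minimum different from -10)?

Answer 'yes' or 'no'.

Old min = -10
Change: A[7] -10 -> -6
Changed element was the min; new min must be rechecked.
New min = -8; changed? yes

Answer: yes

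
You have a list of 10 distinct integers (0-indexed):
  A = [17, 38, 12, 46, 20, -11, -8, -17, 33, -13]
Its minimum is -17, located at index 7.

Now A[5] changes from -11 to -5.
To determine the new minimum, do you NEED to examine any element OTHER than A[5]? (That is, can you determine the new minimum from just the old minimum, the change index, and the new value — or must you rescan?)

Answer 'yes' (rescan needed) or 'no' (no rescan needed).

Answer: no

Derivation:
Old min = -17 at index 7
Change at index 5: -11 -> -5
Index 5 was NOT the min. New min = min(-17, -5). No rescan of other elements needed.
Needs rescan: no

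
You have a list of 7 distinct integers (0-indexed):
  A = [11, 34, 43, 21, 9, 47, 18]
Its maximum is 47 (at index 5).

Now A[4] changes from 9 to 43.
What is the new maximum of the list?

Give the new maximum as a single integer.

Old max = 47 (at index 5)
Change: A[4] 9 -> 43
Changed element was NOT the old max.
  New max = max(old_max, new_val) = max(47, 43) = 47

Answer: 47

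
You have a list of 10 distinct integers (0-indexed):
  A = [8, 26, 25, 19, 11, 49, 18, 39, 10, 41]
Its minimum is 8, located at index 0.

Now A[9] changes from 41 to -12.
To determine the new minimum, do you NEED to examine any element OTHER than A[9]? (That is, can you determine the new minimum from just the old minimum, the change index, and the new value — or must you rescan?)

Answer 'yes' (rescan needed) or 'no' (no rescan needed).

Answer: no

Derivation:
Old min = 8 at index 0
Change at index 9: 41 -> -12
Index 9 was NOT the min. New min = min(8, -12). No rescan of other elements needed.
Needs rescan: no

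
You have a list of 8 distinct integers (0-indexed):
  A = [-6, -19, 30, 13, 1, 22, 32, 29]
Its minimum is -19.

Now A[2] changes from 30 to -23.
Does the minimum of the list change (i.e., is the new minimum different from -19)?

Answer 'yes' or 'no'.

Answer: yes

Derivation:
Old min = -19
Change: A[2] 30 -> -23
Changed element was NOT the min; min changes only if -23 < -19.
New min = -23; changed? yes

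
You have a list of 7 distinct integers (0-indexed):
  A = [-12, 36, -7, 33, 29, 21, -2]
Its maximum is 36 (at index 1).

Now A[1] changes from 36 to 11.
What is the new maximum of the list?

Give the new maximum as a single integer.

Answer: 33

Derivation:
Old max = 36 (at index 1)
Change: A[1] 36 -> 11
Changed element WAS the max -> may need rescan.
  Max of remaining elements: 33
  New max = max(11, 33) = 33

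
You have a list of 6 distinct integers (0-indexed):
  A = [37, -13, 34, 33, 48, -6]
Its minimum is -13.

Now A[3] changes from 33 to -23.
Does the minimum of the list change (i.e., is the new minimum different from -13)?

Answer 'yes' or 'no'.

Answer: yes

Derivation:
Old min = -13
Change: A[3] 33 -> -23
Changed element was NOT the min; min changes only if -23 < -13.
New min = -23; changed? yes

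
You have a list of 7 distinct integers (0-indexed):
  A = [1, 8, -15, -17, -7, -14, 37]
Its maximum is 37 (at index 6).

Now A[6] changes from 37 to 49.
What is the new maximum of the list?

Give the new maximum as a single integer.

Old max = 37 (at index 6)
Change: A[6] 37 -> 49
Changed element WAS the max -> may need rescan.
  Max of remaining elements: 8
  New max = max(49, 8) = 49

Answer: 49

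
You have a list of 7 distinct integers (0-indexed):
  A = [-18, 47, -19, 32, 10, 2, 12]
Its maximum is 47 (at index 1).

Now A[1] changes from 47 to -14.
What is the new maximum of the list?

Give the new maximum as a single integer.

Answer: 32

Derivation:
Old max = 47 (at index 1)
Change: A[1] 47 -> -14
Changed element WAS the max -> may need rescan.
  Max of remaining elements: 32
  New max = max(-14, 32) = 32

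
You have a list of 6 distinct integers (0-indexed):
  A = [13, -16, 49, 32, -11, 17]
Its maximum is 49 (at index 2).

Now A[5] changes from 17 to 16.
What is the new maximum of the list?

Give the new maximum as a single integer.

Answer: 49

Derivation:
Old max = 49 (at index 2)
Change: A[5] 17 -> 16
Changed element was NOT the old max.
  New max = max(old_max, new_val) = max(49, 16) = 49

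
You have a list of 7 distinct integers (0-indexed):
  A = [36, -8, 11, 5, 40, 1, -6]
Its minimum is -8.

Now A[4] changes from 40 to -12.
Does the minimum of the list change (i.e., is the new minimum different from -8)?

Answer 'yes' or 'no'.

Old min = -8
Change: A[4] 40 -> -12
Changed element was NOT the min; min changes only if -12 < -8.
New min = -12; changed? yes

Answer: yes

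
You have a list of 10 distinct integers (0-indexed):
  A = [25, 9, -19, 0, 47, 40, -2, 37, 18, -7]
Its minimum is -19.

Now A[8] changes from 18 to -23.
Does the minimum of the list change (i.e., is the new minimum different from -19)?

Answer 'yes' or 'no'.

Answer: yes

Derivation:
Old min = -19
Change: A[8] 18 -> -23
Changed element was NOT the min; min changes only if -23 < -19.
New min = -23; changed? yes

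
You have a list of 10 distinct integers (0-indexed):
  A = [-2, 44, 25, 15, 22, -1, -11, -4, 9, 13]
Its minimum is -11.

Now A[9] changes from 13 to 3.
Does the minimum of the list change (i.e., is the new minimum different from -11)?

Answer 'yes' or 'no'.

Old min = -11
Change: A[9] 13 -> 3
Changed element was NOT the min; min changes only if 3 < -11.
New min = -11; changed? no

Answer: no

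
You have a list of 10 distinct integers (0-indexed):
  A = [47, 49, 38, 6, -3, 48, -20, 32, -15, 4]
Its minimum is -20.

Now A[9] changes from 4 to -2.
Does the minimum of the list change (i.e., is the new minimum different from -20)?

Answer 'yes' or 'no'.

Answer: no

Derivation:
Old min = -20
Change: A[9] 4 -> -2
Changed element was NOT the min; min changes only if -2 < -20.
New min = -20; changed? no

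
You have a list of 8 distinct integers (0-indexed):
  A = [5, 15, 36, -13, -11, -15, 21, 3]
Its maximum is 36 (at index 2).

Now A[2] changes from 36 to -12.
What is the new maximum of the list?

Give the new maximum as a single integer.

Answer: 21

Derivation:
Old max = 36 (at index 2)
Change: A[2] 36 -> -12
Changed element WAS the max -> may need rescan.
  Max of remaining elements: 21
  New max = max(-12, 21) = 21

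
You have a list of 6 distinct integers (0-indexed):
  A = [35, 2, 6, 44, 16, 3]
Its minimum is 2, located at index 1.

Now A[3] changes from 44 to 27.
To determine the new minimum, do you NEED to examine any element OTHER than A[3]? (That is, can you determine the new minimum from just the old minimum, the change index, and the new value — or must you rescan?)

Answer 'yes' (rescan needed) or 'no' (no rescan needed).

Answer: no

Derivation:
Old min = 2 at index 1
Change at index 3: 44 -> 27
Index 3 was NOT the min. New min = min(2, 27). No rescan of other elements needed.
Needs rescan: no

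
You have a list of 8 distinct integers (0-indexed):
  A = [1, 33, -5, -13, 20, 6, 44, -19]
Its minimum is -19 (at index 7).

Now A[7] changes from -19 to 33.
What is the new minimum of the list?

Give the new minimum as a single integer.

Old min = -19 (at index 7)
Change: A[7] -19 -> 33
Changed element WAS the min. Need to check: is 33 still <= all others?
  Min of remaining elements: -13
  New min = min(33, -13) = -13

Answer: -13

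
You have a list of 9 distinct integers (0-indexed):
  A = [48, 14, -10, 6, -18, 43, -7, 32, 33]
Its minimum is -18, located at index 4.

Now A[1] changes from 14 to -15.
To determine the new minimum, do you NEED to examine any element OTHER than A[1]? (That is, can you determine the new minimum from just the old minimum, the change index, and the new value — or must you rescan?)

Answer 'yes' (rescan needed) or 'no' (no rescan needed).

Answer: no

Derivation:
Old min = -18 at index 4
Change at index 1: 14 -> -15
Index 1 was NOT the min. New min = min(-18, -15). No rescan of other elements needed.
Needs rescan: no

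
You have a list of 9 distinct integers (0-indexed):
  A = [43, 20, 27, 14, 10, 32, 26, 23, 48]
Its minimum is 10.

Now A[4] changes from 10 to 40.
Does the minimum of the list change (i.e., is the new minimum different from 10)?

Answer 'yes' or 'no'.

Answer: yes

Derivation:
Old min = 10
Change: A[4] 10 -> 40
Changed element was the min; new min must be rechecked.
New min = 14; changed? yes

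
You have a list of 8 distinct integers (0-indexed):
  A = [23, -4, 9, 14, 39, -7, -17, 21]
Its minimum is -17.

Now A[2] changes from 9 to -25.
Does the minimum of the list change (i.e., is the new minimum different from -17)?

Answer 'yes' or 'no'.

Answer: yes

Derivation:
Old min = -17
Change: A[2] 9 -> -25
Changed element was NOT the min; min changes only if -25 < -17.
New min = -25; changed? yes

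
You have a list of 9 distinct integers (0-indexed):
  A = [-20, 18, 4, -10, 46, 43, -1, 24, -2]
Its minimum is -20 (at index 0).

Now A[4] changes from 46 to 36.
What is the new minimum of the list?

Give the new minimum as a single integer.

Old min = -20 (at index 0)
Change: A[4] 46 -> 36
Changed element was NOT the old min.
  New min = min(old_min, new_val) = min(-20, 36) = -20

Answer: -20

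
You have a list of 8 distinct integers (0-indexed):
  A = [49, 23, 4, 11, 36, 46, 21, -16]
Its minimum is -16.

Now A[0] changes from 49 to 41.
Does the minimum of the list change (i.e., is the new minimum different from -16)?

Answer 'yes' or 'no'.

Old min = -16
Change: A[0] 49 -> 41
Changed element was NOT the min; min changes only if 41 < -16.
New min = -16; changed? no

Answer: no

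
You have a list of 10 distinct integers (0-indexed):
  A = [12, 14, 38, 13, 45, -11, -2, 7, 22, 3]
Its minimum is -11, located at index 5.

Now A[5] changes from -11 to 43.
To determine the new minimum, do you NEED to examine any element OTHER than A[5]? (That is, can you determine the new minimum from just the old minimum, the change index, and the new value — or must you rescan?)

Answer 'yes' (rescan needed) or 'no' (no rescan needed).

Old min = -11 at index 5
Change at index 5: -11 -> 43
Index 5 WAS the min and new value 43 > old min -11. Must rescan other elements to find the new min.
Needs rescan: yes

Answer: yes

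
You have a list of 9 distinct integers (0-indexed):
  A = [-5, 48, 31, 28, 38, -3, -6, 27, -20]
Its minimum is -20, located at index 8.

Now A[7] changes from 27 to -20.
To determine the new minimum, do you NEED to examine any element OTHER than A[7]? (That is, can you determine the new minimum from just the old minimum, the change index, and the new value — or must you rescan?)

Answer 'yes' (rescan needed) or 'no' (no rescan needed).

Old min = -20 at index 8
Change at index 7: 27 -> -20
Index 7 was NOT the min. New min = min(-20, -20). No rescan of other elements needed.
Needs rescan: no

Answer: no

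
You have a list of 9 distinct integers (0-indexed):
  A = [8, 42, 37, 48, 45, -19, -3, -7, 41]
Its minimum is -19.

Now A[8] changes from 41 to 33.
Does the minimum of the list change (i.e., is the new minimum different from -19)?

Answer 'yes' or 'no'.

Answer: no

Derivation:
Old min = -19
Change: A[8] 41 -> 33
Changed element was NOT the min; min changes only if 33 < -19.
New min = -19; changed? no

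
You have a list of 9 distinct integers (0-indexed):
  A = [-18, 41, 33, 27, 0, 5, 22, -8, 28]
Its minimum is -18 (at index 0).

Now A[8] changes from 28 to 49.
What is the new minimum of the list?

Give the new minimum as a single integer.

Answer: -18

Derivation:
Old min = -18 (at index 0)
Change: A[8] 28 -> 49
Changed element was NOT the old min.
  New min = min(old_min, new_val) = min(-18, 49) = -18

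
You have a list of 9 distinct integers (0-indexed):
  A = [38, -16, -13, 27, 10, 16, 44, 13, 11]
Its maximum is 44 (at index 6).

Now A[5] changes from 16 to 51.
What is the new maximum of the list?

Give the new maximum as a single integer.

Answer: 51

Derivation:
Old max = 44 (at index 6)
Change: A[5] 16 -> 51
Changed element was NOT the old max.
  New max = max(old_max, new_val) = max(44, 51) = 51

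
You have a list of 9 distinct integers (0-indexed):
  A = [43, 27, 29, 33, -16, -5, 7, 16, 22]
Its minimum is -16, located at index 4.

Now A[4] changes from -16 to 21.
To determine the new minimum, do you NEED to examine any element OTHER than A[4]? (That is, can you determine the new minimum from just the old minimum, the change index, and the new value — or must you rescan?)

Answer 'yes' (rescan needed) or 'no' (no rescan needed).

Old min = -16 at index 4
Change at index 4: -16 -> 21
Index 4 WAS the min and new value 21 > old min -16. Must rescan other elements to find the new min.
Needs rescan: yes

Answer: yes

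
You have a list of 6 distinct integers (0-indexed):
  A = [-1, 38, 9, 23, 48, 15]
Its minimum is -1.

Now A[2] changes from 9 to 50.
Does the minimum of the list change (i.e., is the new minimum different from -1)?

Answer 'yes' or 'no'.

Old min = -1
Change: A[2] 9 -> 50
Changed element was NOT the min; min changes only if 50 < -1.
New min = -1; changed? no

Answer: no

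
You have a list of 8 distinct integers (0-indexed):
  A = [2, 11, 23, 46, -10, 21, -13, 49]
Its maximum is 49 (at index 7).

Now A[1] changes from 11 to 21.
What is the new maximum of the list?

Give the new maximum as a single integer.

Answer: 49

Derivation:
Old max = 49 (at index 7)
Change: A[1] 11 -> 21
Changed element was NOT the old max.
  New max = max(old_max, new_val) = max(49, 21) = 49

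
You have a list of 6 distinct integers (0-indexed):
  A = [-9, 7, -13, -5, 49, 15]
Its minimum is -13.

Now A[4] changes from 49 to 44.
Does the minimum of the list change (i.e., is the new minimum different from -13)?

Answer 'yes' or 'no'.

Answer: no

Derivation:
Old min = -13
Change: A[4] 49 -> 44
Changed element was NOT the min; min changes only if 44 < -13.
New min = -13; changed? no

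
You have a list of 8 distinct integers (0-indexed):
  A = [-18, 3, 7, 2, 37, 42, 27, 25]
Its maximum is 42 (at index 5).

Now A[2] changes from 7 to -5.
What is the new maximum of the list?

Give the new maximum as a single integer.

Old max = 42 (at index 5)
Change: A[2] 7 -> -5
Changed element was NOT the old max.
  New max = max(old_max, new_val) = max(42, -5) = 42

Answer: 42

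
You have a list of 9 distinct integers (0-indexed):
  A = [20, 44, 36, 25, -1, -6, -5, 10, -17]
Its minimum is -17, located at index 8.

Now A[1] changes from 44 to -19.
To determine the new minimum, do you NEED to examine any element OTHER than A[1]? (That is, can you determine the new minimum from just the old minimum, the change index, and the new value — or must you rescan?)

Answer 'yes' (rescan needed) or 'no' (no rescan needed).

Answer: no

Derivation:
Old min = -17 at index 8
Change at index 1: 44 -> -19
Index 1 was NOT the min. New min = min(-17, -19). No rescan of other elements needed.
Needs rescan: no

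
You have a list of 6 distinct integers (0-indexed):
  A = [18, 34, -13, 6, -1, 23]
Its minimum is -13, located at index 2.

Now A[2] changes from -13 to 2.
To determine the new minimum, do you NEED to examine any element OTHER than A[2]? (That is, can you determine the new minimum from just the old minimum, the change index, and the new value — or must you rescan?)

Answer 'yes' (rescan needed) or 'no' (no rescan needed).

Old min = -13 at index 2
Change at index 2: -13 -> 2
Index 2 WAS the min and new value 2 > old min -13. Must rescan other elements to find the new min.
Needs rescan: yes

Answer: yes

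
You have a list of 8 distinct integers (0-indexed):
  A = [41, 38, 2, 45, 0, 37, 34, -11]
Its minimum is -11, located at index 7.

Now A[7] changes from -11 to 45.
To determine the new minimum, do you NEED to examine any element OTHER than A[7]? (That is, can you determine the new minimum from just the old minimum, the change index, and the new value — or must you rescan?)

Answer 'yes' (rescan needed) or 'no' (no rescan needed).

Old min = -11 at index 7
Change at index 7: -11 -> 45
Index 7 WAS the min and new value 45 > old min -11. Must rescan other elements to find the new min.
Needs rescan: yes

Answer: yes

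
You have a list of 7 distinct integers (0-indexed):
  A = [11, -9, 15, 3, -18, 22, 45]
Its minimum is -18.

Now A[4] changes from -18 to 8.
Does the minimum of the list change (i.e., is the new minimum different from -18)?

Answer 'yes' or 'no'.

Old min = -18
Change: A[4] -18 -> 8
Changed element was the min; new min must be rechecked.
New min = -9; changed? yes

Answer: yes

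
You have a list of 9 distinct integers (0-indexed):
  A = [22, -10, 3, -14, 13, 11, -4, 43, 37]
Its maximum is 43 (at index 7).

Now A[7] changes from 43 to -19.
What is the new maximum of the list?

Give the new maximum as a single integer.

Old max = 43 (at index 7)
Change: A[7] 43 -> -19
Changed element WAS the max -> may need rescan.
  Max of remaining elements: 37
  New max = max(-19, 37) = 37

Answer: 37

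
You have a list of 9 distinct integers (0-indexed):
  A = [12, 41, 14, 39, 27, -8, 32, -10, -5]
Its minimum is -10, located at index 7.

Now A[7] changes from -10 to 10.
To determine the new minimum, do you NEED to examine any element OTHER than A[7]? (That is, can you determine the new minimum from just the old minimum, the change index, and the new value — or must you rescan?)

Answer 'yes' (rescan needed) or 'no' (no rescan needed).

Answer: yes

Derivation:
Old min = -10 at index 7
Change at index 7: -10 -> 10
Index 7 WAS the min and new value 10 > old min -10. Must rescan other elements to find the new min.
Needs rescan: yes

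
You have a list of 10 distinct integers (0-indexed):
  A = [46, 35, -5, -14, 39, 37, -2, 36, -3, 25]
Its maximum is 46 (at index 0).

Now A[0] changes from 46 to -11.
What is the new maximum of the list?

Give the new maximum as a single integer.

Old max = 46 (at index 0)
Change: A[0] 46 -> -11
Changed element WAS the max -> may need rescan.
  Max of remaining elements: 39
  New max = max(-11, 39) = 39

Answer: 39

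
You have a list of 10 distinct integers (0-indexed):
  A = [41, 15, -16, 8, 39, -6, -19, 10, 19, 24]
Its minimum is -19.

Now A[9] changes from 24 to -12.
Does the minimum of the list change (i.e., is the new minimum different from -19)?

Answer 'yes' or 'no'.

Old min = -19
Change: A[9] 24 -> -12
Changed element was NOT the min; min changes only if -12 < -19.
New min = -19; changed? no

Answer: no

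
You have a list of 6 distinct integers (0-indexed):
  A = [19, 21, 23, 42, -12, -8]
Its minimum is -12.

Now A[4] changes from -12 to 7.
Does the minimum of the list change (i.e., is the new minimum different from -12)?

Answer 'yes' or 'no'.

Old min = -12
Change: A[4] -12 -> 7
Changed element was the min; new min must be rechecked.
New min = -8; changed? yes

Answer: yes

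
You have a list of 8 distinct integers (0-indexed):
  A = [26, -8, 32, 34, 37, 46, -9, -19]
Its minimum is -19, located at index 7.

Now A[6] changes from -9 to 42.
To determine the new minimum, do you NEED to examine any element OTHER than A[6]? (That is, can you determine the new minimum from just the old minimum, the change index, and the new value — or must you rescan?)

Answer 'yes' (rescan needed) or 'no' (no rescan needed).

Old min = -19 at index 7
Change at index 6: -9 -> 42
Index 6 was NOT the min. New min = min(-19, 42). No rescan of other elements needed.
Needs rescan: no

Answer: no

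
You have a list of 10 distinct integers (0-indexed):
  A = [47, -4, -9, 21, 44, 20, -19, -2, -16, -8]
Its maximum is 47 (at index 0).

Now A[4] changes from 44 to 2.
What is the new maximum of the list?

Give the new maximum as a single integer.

Answer: 47

Derivation:
Old max = 47 (at index 0)
Change: A[4] 44 -> 2
Changed element was NOT the old max.
  New max = max(old_max, new_val) = max(47, 2) = 47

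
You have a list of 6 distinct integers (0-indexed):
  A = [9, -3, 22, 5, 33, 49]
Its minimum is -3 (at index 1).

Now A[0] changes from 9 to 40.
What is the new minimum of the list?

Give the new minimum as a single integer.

Answer: -3

Derivation:
Old min = -3 (at index 1)
Change: A[0] 9 -> 40
Changed element was NOT the old min.
  New min = min(old_min, new_val) = min(-3, 40) = -3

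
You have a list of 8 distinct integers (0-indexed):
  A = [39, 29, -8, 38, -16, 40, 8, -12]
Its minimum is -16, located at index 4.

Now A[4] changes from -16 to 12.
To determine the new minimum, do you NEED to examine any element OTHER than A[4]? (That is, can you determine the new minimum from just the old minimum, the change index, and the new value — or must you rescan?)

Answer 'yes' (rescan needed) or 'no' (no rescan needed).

Answer: yes

Derivation:
Old min = -16 at index 4
Change at index 4: -16 -> 12
Index 4 WAS the min and new value 12 > old min -16. Must rescan other elements to find the new min.
Needs rescan: yes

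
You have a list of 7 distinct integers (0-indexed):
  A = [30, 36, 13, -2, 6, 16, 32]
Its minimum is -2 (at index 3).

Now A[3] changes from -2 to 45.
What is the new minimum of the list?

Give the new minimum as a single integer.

Old min = -2 (at index 3)
Change: A[3] -2 -> 45
Changed element WAS the min. Need to check: is 45 still <= all others?
  Min of remaining elements: 6
  New min = min(45, 6) = 6

Answer: 6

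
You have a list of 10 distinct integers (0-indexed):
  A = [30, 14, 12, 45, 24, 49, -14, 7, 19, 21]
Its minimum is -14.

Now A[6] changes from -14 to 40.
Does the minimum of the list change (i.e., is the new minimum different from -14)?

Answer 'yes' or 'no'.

Answer: yes

Derivation:
Old min = -14
Change: A[6] -14 -> 40
Changed element was the min; new min must be rechecked.
New min = 7; changed? yes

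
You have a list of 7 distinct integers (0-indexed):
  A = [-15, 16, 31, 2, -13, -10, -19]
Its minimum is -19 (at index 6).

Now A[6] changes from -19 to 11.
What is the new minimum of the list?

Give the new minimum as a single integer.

Answer: -15

Derivation:
Old min = -19 (at index 6)
Change: A[6] -19 -> 11
Changed element WAS the min. Need to check: is 11 still <= all others?
  Min of remaining elements: -15
  New min = min(11, -15) = -15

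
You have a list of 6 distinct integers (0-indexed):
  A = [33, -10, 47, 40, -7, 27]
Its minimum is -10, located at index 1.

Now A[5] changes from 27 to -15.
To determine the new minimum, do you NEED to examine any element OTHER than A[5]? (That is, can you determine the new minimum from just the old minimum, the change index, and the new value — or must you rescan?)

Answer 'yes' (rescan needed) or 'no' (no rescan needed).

Old min = -10 at index 1
Change at index 5: 27 -> -15
Index 5 was NOT the min. New min = min(-10, -15). No rescan of other elements needed.
Needs rescan: no

Answer: no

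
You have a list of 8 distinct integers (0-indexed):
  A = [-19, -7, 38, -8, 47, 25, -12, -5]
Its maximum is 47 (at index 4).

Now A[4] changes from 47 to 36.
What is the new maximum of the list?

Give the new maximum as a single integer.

Old max = 47 (at index 4)
Change: A[4] 47 -> 36
Changed element WAS the max -> may need rescan.
  Max of remaining elements: 38
  New max = max(36, 38) = 38

Answer: 38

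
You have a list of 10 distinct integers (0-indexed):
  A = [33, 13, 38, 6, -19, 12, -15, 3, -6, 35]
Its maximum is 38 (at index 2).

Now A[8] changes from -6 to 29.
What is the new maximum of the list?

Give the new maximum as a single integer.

Answer: 38

Derivation:
Old max = 38 (at index 2)
Change: A[8] -6 -> 29
Changed element was NOT the old max.
  New max = max(old_max, new_val) = max(38, 29) = 38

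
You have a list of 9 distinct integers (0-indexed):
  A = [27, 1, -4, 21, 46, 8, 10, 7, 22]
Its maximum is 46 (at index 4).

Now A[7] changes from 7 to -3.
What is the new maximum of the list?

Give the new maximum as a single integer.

Old max = 46 (at index 4)
Change: A[7] 7 -> -3
Changed element was NOT the old max.
  New max = max(old_max, new_val) = max(46, -3) = 46

Answer: 46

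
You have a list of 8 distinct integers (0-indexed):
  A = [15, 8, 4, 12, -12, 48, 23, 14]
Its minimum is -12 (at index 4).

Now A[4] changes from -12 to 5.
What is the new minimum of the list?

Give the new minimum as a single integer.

Answer: 4

Derivation:
Old min = -12 (at index 4)
Change: A[4] -12 -> 5
Changed element WAS the min. Need to check: is 5 still <= all others?
  Min of remaining elements: 4
  New min = min(5, 4) = 4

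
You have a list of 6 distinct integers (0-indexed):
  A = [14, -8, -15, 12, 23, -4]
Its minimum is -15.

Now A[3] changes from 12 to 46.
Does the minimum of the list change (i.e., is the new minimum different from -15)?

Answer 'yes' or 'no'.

Answer: no

Derivation:
Old min = -15
Change: A[3] 12 -> 46
Changed element was NOT the min; min changes only if 46 < -15.
New min = -15; changed? no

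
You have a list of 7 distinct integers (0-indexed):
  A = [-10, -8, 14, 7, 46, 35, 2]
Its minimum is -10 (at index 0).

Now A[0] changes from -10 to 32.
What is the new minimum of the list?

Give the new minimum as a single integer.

Old min = -10 (at index 0)
Change: A[0] -10 -> 32
Changed element WAS the min. Need to check: is 32 still <= all others?
  Min of remaining elements: -8
  New min = min(32, -8) = -8

Answer: -8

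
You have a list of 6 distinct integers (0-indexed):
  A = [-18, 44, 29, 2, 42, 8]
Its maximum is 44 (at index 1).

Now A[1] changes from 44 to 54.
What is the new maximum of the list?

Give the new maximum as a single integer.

Answer: 54

Derivation:
Old max = 44 (at index 1)
Change: A[1] 44 -> 54
Changed element WAS the max -> may need rescan.
  Max of remaining elements: 42
  New max = max(54, 42) = 54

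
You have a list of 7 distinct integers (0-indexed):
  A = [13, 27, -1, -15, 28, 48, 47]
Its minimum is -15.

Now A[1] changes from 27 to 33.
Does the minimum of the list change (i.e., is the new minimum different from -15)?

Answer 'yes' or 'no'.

Answer: no

Derivation:
Old min = -15
Change: A[1] 27 -> 33
Changed element was NOT the min; min changes only if 33 < -15.
New min = -15; changed? no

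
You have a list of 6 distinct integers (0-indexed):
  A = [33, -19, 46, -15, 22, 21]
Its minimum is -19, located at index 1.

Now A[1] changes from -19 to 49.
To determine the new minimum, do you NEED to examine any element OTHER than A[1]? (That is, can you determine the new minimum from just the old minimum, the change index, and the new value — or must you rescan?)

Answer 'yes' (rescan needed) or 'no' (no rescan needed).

Old min = -19 at index 1
Change at index 1: -19 -> 49
Index 1 WAS the min and new value 49 > old min -19. Must rescan other elements to find the new min.
Needs rescan: yes

Answer: yes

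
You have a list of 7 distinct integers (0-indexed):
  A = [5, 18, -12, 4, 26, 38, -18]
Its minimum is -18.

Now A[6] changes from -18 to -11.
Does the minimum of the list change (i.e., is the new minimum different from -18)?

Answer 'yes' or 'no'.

Answer: yes

Derivation:
Old min = -18
Change: A[6] -18 -> -11
Changed element was the min; new min must be rechecked.
New min = -12; changed? yes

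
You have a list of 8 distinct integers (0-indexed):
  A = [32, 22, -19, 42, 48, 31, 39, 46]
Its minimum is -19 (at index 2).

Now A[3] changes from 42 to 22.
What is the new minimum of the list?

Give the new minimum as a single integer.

Old min = -19 (at index 2)
Change: A[3] 42 -> 22
Changed element was NOT the old min.
  New min = min(old_min, new_val) = min(-19, 22) = -19

Answer: -19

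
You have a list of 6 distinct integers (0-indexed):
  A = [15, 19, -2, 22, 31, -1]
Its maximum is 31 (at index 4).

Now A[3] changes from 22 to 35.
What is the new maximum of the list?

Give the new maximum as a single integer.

Old max = 31 (at index 4)
Change: A[3] 22 -> 35
Changed element was NOT the old max.
  New max = max(old_max, new_val) = max(31, 35) = 35

Answer: 35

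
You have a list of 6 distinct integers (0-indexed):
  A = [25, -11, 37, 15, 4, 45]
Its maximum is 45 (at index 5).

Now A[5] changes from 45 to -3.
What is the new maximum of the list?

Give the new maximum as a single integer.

Old max = 45 (at index 5)
Change: A[5] 45 -> -3
Changed element WAS the max -> may need rescan.
  Max of remaining elements: 37
  New max = max(-3, 37) = 37

Answer: 37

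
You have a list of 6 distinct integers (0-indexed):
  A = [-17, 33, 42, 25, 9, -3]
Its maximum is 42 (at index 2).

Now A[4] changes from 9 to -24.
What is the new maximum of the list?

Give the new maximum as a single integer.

Answer: 42

Derivation:
Old max = 42 (at index 2)
Change: A[4] 9 -> -24
Changed element was NOT the old max.
  New max = max(old_max, new_val) = max(42, -24) = 42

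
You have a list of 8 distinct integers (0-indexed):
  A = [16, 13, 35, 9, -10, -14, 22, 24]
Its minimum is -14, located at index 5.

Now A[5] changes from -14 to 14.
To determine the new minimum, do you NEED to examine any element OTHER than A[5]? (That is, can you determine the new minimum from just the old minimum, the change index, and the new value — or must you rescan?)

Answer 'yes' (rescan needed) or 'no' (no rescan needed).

Answer: yes

Derivation:
Old min = -14 at index 5
Change at index 5: -14 -> 14
Index 5 WAS the min and new value 14 > old min -14. Must rescan other elements to find the new min.
Needs rescan: yes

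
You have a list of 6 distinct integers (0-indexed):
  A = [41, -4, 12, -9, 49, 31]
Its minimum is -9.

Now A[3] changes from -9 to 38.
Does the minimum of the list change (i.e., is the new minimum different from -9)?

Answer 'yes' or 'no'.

Old min = -9
Change: A[3] -9 -> 38
Changed element was the min; new min must be rechecked.
New min = -4; changed? yes

Answer: yes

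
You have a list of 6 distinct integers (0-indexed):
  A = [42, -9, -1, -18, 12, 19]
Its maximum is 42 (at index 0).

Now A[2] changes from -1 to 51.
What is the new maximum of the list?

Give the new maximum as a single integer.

Old max = 42 (at index 0)
Change: A[2] -1 -> 51
Changed element was NOT the old max.
  New max = max(old_max, new_val) = max(42, 51) = 51

Answer: 51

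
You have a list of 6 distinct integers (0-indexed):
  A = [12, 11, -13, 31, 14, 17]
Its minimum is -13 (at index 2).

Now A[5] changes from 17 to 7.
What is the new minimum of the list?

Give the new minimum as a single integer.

Old min = -13 (at index 2)
Change: A[5] 17 -> 7
Changed element was NOT the old min.
  New min = min(old_min, new_val) = min(-13, 7) = -13

Answer: -13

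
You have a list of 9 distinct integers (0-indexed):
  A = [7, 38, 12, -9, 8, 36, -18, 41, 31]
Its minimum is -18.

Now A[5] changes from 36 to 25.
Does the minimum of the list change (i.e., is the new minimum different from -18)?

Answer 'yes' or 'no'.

Old min = -18
Change: A[5] 36 -> 25
Changed element was NOT the min; min changes only if 25 < -18.
New min = -18; changed? no

Answer: no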